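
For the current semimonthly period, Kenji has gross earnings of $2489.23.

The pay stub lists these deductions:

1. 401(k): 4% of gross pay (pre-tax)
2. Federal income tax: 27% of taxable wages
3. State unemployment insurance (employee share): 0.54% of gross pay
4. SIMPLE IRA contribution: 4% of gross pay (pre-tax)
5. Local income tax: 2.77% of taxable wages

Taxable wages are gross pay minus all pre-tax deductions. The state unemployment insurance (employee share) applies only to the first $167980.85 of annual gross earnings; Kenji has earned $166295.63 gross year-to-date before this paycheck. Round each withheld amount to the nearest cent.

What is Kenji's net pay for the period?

$1599.23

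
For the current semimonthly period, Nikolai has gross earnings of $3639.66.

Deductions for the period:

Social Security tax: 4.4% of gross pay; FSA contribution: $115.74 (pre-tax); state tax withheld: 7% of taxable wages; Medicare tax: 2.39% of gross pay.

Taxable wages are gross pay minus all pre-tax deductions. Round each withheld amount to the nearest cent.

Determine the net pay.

$3030.11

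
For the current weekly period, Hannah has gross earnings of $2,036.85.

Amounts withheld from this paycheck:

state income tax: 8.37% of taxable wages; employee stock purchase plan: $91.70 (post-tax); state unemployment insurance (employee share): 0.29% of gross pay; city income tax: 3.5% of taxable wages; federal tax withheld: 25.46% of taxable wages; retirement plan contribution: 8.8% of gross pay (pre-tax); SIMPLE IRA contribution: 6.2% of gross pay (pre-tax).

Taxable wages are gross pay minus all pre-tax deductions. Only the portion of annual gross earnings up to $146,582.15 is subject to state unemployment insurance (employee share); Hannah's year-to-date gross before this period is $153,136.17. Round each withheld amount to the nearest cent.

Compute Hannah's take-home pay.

$993.32

Retirement plan contribution: $2,036.85 × 0.088 = $179.24
SIMPLE IRA contribution: $2,036.85 × 0.062 = $126.28
Pre-tax total = $179.24 + $126.28 = $305.52
Taxable wages = $2,036.85 − $305.52 = $1,731.33
State income tax: $1,731.33 × 0.0837 = $144.91
Federal tax withheld: $1,731.33 × 0.2546 = $440.80
City income tax: $1,731.33 × 0.035 = $60.60
State unemployment insurance (employee share): annual cap $146,582.15 already reached (YTD $153,136.17), so $0.00
Employee stock purchase plan: $91.70
Total deductions = $179.24 + $126.28 + $144.91 + $440.80 + $60.60 + $0.00 + $91.70 = $1,043.53
Net pay = $2,036.85 − $1,043.53 = $993.32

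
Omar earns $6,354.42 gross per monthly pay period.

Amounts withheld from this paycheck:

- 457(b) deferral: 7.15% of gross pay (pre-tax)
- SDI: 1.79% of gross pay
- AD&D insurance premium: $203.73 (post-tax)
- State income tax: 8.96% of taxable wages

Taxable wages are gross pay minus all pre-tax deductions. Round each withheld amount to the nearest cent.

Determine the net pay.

$5,053.96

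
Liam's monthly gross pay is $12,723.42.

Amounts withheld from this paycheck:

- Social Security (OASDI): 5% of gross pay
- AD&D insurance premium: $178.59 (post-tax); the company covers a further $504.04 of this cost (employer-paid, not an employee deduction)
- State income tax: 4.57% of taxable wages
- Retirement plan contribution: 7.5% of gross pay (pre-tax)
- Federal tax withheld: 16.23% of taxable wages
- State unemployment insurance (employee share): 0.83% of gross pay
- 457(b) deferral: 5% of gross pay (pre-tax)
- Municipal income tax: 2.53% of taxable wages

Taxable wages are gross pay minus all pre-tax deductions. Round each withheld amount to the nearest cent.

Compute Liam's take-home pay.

$7,615.31

457(b) deferral: $12,723.42 × 0.05 = $636.17
Retirement plan contribution: $12,723.42 × 0.075 = $954.26
Pre-tax total = $636.17 + $954.26 = $1,590.43
Taxable wages = $12,723.42 − $1,590.43 = $11,132.99
State income tax: $11,132.99 × 0.0457 = $508.78
Municipal income tax: $11,132.99 × 0.0253 = $281.66
Federal tax withheld: $11,132.99 × 0.1623 = $1,806.88
Social Security (OASDI): $12,723.42 × 0.05 = $636.17
State unemployment insurance (employee share): $12,723.42 × 0.0083 = $105.60
AD&D insurance premium: $178.59
(Employer's $504.04 toward AD&D insurance premium is not withheld from the employee.)
Total deductions = $636.17 + $954.26 + $508.78 + $281.66 + $1,806.88 + $636.17 + $105.60 + $178.59 = $5,108.11
Net pay = $12,723.42 − $5,108.11 = $7,615.31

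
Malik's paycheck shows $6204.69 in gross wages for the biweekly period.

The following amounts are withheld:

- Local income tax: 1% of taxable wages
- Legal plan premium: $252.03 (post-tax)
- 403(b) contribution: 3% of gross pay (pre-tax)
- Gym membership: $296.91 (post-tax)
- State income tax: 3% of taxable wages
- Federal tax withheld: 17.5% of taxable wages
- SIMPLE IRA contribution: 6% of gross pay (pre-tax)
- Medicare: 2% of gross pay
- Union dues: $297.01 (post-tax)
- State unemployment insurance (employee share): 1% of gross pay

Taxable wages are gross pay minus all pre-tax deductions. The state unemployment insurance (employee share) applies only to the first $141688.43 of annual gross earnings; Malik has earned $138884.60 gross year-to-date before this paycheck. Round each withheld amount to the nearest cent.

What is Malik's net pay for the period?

$3434.24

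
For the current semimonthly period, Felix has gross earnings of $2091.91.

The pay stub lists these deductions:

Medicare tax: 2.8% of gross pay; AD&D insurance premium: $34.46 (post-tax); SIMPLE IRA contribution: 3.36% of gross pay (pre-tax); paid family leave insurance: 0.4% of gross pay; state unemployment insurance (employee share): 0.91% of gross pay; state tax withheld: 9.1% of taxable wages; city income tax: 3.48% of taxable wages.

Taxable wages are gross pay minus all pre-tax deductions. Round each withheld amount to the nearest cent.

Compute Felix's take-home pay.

SIMPLE IRA contribution: $2091.91 × 0.0336 = $70.29
Taxable wages = $2091.91 − $70.29 = $2021.62
City income tax: $2021.62 × 0.0348 = $70.35
State tax withheld: $2021.62 × 0.091 = $183.97
Paid family leave insurance: $2091.91 × 0.004 = $8.37
State unemployment insurance (employee share): $2091.91 × 0.0091 = $19.04
Medicare tax: $2091.91 × 0.028 = $58.57
AD&D insurance premium: $34.46
Total deductions = $70.29 + $70.35 + $183.97 + $8.37 + $19.04 + $58.57 + $34.46 = $445.05
Net pay = $2091.91 − $445.05 = $1646.86

$1646.86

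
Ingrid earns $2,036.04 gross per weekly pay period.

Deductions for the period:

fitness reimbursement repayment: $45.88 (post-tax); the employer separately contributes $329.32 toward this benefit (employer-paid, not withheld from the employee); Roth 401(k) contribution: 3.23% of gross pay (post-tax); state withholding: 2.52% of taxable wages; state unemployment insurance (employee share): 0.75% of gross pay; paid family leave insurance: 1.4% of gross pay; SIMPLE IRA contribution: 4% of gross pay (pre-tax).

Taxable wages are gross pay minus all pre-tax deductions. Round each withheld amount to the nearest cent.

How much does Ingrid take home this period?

$1,749.93

SIMPLE IRA contribution: $2,036.04 × 0.04 = $81.44
Taxable wages = $2,036.04 − $81.44 = $1,954.60
State withholding: $1,954.60 × 0.0252 = $49.26
Paid family leave insurance: $2,036.04 × 0.014 = $28.50
State unemployment insurance (employee share): $2,036.04 × 0.0075 = $15.27
Roth 401(k) contribution: $2,036.04 × 0.0323 = $65.76
Fitness reimbursement repayment: $45.88
(Employer's $329.32 toward fitness reimbursement repayment is not withheld from the employee.)
Total deductions = $81.44 + $49.26 + $28.50 + $15.27 + $65.76 + $45.88 = $286.11
Net pay = $2,036.04 − $286.11 = $1,749.93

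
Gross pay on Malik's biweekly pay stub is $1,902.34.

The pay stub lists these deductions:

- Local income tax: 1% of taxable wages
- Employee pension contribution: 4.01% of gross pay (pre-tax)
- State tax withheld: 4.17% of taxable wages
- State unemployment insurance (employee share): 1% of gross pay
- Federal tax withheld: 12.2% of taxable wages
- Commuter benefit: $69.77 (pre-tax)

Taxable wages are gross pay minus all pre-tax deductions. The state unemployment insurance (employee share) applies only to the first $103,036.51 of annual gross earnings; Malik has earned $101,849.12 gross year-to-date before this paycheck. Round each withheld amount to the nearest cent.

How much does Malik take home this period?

$1,439.35

Employee pension contribution: $1,902.34 × 0.0401 = $76.28
Commuter benefit: $69.77
Pre-tax total = $76.28 + $69.77 = $146.05
Taxable wages = $1,902.34 − $146.05 = $1,756.29
State tax withheld: $1,756.29 × 0.0417 = $73.24
Federal tax withheld: $1,756.29 × 0.122 = $214.27
Local income tax: $1,756.29 × 0.01 = $17.56
State unemployment insurance (employee share): only $103,036.51 − $101,849.12 = $1,187.39 of this check is subject → $1,187.39 × 0.01 = $11.87
Total deductions = $76.28 + $69.77 + $73.24 + $214.27 + $17.56 + $11.87 = $462.99
Net pay = $1,902.34 − $462.99 = $1,439.35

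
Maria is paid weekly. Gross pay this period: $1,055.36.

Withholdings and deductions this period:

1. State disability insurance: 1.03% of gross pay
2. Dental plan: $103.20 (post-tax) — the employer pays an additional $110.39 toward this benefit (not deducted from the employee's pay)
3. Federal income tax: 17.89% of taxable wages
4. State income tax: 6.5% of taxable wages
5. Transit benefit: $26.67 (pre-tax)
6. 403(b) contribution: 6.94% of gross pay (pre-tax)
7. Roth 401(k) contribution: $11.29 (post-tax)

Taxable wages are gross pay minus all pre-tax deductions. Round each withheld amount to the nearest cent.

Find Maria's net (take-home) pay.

$597.06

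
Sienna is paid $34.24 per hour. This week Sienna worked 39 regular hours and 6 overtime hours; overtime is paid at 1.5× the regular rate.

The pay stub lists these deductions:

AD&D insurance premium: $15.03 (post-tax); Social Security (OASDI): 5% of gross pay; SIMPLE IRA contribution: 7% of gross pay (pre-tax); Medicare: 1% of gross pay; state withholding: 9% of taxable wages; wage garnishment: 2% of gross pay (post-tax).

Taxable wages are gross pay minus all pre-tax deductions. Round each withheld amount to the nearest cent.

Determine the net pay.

Regular pay: 39 × $34.24 = $1,335.36
Overtime pay: 6 × $34.24 × 1.5 = $308.16
Gross pay = $1,335.36 + $308.16 = $1,643.52
SIMPLE IRA contribution: $1,643.52 × 0.07 = $115.05
Taxable wages = $1,643.52 − $115.05 = $1,528.47
State withholding: $1,528.47 × 0.09 = $137.56
Medicare: $1,643.52 × 0.01 = $16.44
Social Security (OASDI): $1,643.52 × 0.05 = $82.18
AD&D insurance premium: $15.03
Wage garnishment: $1,643.52 × 0.02 = $32.87
Total deductions = $115.05 + $137.56 + $16.44 + $82.18 + $15.03 + $32.87 = $399.13
Net pay = $1,643.52 − $399.13 = $1,244.39

$1,244.39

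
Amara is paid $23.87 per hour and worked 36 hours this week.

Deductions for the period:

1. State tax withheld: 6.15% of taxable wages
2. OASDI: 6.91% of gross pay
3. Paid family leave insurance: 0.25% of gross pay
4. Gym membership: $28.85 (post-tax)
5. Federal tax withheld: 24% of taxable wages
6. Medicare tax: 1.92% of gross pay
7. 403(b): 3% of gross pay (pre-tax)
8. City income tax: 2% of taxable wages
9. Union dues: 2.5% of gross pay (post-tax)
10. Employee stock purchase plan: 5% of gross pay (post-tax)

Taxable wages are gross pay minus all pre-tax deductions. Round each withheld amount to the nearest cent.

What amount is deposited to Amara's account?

Gross pay: 36 × $23.87 = $859.32
403(b): $859.32 × 0.03 = $25.78
Taxable wages = $859.32 − $25.78 = $833.54
Federal tax withheld: $833.54 × 0.24 = $200.05
City income tax: $833.54 × 0.02 = $16.67
State tax withheld: $833.54 × 0.0615 = $51.26
Medicare tax: $859.32 × 0.0192 = $16.50
Paid family leave insurance: $859.32 × 0.0025 = $2.15
OASDI: $859.32 × 0.0691 = $59.38
Gym membership: $28.85
Union dues: $859.32 × 0.025 = $21.48
Employee stock purchase plan: $859.32 × 0.05 = $42.97
Total deductions = $25.78 + $200.05 + $16.67 + $51.26 + $16.50 + $2.15 + $59.38 + $28.85 + $21.48 + $42.97 = $465.09
Net pay = $859.32 − $465.09 = $394.23

$394.23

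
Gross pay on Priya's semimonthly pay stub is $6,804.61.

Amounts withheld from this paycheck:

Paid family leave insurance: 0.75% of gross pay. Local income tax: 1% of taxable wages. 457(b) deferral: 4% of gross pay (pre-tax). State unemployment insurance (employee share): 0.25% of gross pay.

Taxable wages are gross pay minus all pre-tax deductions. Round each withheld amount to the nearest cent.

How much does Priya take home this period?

$6,399.07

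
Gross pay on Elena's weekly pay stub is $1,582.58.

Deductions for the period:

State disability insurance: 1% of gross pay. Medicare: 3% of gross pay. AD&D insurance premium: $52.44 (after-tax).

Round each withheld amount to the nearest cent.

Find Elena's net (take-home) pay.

$1,466.83

Medicare: $1,582.58 × 0.03 = $47.48
State disability insurance: $1,582.58 × 0.01 = $15.83
AD&D insurance premium: $52.44
Total deductions = $47.48 + $15.83 + $52.44 = $115.75
Net pay = $1,582.58 − $115.75 = $1,466.83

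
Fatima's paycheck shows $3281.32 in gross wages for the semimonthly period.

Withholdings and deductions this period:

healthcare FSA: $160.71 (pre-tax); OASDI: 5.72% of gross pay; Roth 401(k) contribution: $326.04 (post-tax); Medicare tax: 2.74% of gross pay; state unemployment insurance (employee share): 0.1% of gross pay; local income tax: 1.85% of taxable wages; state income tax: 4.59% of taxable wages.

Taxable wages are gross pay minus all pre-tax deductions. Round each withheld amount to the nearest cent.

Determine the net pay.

Healthcare FSA: $160.71
Taxable wages = $3281.32 − $160.71 = $3120.61
Local income tax: $3120.61 × 0.0185 = $57.73
State income tax: $3120.61 × 0.0459 = $143.24
State unemployment insurance (employee share): $3281.32 × 0.001 = $3.28
OASDI: $3281.32 × 0.0572 = $187.69
Medicare tax: $3281.32 × 0.0274 = $89.91
Roth 401(k) contribution: $326.04
Total deductions = $160.71 + $57.73 + $143.24 + $3.28 + $187.69 + $89.91 + $326.04 = $968.60
Net pay = $3281.32 − $968.60 = $2312.72

$2312.72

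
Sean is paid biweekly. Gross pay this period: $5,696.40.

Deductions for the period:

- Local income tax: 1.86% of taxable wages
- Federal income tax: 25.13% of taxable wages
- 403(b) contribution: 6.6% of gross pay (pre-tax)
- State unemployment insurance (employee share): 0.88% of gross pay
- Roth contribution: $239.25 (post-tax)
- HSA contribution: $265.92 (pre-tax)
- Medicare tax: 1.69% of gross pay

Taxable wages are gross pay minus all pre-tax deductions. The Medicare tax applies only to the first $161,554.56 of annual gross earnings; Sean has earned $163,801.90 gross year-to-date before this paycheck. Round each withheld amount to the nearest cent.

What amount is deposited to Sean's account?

403(b) contribution: $5,696.40 × 0.066 = $375.96
HSA contribution: $265.92
Pre-tax total = $375.96 + $265.92 = $641.88
Taxable wages = $5,696.40 − $641.88 = $5,054.52
Local income tax: $5,054.52 × 0.0186 = $94.01
Federal income tax: $5,054.52 × 0.2513 = $1,270.20
State unemployment insurance (employee share): $5,696.40 × 0.0088 = $50.13
Medicare tax: annual cap $161,554.56 already reached (YTD $163,801.90), so $0.00
Roth contribution: $239.25
Total deductions = $375.96 + $265.92 + $94.01 + $1,270.20 + $50.13 + $0.00 + $239.25 = $2,295.47
Net pay = $5,696.40 − $2,295.47 = $3,400.93

$3,400.93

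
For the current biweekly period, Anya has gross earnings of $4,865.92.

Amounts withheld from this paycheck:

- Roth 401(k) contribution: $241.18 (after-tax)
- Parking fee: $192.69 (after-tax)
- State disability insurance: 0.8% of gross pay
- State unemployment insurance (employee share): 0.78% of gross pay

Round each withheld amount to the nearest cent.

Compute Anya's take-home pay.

$4,355.17

State disability insurance: $4,865.92 × 0.008 = $38.93
State unemployment insurance (employee share): $4,865.92 × 0.0078 = $37.95
Parking fee: $192.69
Roth 401(k) contribution: $241.18
Total deductions = $38.93 + $37.95 + $192.69 + $241.18 = $510.75
Net pay = $4,865.92 − $510.75 = $4,355.17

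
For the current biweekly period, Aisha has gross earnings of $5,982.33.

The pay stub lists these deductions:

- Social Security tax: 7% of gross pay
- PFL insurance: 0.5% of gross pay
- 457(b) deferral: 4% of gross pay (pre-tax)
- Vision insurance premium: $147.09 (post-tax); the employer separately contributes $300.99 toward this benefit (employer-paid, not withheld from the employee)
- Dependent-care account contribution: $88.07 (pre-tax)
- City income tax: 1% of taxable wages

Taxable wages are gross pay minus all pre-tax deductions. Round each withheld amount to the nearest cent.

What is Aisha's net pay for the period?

$5,002.66

Dependent-care account contribution: $88.07
457(b) deferral: $5,982.33 × 0.04 = $239.29
Pre-tax total = $88.07 + $239.29 = $327.36
Taxable wages = $5,982.33 − $327.36 = $5,654.97
City income tax: $5,654.97 × 0.01 = $56.55
PFL insurance: $5,982.33 × 0.005 = $29.91
Social Security tax: $5,982.33 × 0.07 = $418.76
Vision insurance premium: $147.09
(Employer's $300.99 toward vision insurance premium is not withheld from the employee.)
Total deductions = $88.07 + $239.29 + $56.55 + $29.91 + $418.76 + $147.09 = $979.67
Net pay = $5,982.33 − $979.67 = $5,002.66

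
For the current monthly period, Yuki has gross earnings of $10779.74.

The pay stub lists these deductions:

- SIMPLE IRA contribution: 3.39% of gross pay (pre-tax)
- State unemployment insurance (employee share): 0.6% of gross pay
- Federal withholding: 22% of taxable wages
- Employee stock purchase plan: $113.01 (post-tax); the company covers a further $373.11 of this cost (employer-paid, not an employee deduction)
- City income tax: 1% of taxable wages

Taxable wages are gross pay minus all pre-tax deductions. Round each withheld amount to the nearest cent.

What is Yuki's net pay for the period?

$7841.33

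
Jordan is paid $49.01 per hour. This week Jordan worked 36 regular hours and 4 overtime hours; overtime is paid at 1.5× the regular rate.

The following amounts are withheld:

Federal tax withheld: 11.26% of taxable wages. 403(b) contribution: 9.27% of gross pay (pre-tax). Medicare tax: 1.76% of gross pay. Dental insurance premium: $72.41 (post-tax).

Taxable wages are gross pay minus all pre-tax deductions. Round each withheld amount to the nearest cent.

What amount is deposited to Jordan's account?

$1,548.67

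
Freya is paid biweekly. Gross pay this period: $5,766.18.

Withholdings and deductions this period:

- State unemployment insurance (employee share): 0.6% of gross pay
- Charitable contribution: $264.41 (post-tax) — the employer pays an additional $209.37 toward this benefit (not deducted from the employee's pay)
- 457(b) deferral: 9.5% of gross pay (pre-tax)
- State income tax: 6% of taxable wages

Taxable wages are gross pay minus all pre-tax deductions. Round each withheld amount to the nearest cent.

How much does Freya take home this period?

457(b) deferral: $5,766.18 × 0.095 = $547.79
Taxable wages = $5,766.18 − $547.79 = $5,218.39
State income tax: $5,218.39 × 0.06 = $313.10
State unemployment insurance (employee share): $5,766.18 × 0.006 = $34.60
Charitable contribution: $264.41
(Employer's $209.37 toward charitable contribution is not withheld from the employee.)
Total deductions = $547.79 + $313.10 + $34.60 + $264.41 = $1,159.90
Net pay = $5,766.18 − $1,159.90 = $4,606.28

$4,606.28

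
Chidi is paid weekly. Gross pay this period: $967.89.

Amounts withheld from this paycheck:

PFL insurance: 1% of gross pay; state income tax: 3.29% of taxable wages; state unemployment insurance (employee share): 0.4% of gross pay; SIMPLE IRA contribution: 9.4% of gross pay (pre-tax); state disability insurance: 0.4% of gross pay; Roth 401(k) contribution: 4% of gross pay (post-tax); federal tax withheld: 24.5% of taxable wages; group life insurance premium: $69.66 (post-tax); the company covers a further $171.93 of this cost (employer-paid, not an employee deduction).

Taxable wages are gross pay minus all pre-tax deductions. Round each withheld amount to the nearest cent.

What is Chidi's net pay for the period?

$507.42

SIMPLE IRA contribution: $967.89 × 0.094 = $90.98
Taxable wages = $967.89 − $90.98 = $876.91
Federal tax withheld: $876.91 × 0.245 = $214.84
State income tax: $876.91 × 0.0329 = $28.85
PFL insurance: $967.89 × 0.01 = $9.68
State unemployment insurance (employee share): $967.89 × 0.004 = $3.87
State disability insurance: $967.89 × 0.004 = $3.87
Roth 401(k) contribution: $967.89 × 0.04 = $38.72
Group life insurance premium: $69.66
(Employer's $171.93 toward group life insurance premium is not withheld from the employee.)
Total deductions = $90.98 + $214.84 + $28.85 + $9.68 + $3.87 + $3.87 + $38.72 + $69.66 = $460.47
Net pay = $967.89 − $460.47 = $507.42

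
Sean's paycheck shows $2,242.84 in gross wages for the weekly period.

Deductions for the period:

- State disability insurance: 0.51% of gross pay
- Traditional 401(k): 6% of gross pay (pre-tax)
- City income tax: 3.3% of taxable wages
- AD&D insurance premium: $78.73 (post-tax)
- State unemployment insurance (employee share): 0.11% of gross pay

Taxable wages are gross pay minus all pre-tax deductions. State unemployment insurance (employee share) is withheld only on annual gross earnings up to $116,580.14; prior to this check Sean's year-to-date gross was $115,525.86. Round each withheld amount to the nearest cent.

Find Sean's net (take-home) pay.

$1,947.37

Traditional 401(k): $2,242.84 × 0.06 = $134.57
Taxable wages = $2,242.84 − $134.57 = $2,108.27
City income tax: $2,108.27 × 0.033 = $69.57
State disability insurance: $2,242.84 × 0.0051 = $11.44
State unemployment insurance (employee share): only $116,580.14 − $115,525.86 = $1,054.28 of this check is subject → $1,054.28 × 0.0011 = $1.16
AD&D insurance premium: $78.73
Total deductions = $134.57 + $69.57 + $11.44 + $1.16 + $78.73 = $295.47
Net pay = $2,242.84 − $295.47 = $1,947.37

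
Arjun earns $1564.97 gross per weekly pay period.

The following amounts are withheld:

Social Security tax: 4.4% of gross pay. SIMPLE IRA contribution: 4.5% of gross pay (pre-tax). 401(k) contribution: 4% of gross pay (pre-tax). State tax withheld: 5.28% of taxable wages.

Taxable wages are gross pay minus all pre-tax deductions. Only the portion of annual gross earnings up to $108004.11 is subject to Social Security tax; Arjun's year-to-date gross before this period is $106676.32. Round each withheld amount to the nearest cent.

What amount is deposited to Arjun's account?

SIMPLE IRA contribution: $1564.97 × 0.045 = $70.42
401(k) contribution: $1564.97 × 0.04 = $62.60
Pre-tax total = $70.42 + $62.60 = $133.02
Taxable wages = $1564.97 − $133.02 = $1431.95
State tax withheld: $1431.95 × 0.0528 = $75.61
Social Security tax: only $108004.11 − $106676.32 = $1327.79 of this check is subject → $1327.79 × 0.044 = $58.42
Total deductions = $70.42 + $62.60 + $75.61 + $58.42 = $267.05
Net pay = $1564.97 − $267.05 = $1297.92

$1297.92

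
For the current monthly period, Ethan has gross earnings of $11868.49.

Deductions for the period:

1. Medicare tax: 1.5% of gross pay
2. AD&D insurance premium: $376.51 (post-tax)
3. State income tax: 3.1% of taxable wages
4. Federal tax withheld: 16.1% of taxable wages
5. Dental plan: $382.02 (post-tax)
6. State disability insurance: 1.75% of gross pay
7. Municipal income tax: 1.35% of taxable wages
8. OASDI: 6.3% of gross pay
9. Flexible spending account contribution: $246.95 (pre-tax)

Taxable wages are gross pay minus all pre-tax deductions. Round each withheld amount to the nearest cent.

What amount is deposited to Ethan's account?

$7341.34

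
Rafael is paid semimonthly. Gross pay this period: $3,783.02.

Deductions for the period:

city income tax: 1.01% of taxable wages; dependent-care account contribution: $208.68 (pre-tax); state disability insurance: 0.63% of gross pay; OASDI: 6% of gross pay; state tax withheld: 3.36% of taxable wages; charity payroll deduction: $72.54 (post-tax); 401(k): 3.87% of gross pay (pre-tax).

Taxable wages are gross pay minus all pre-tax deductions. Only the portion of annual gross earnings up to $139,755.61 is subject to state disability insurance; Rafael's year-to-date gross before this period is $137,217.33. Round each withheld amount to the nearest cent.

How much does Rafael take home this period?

401(k): $3,783.02 × 0.0387 = $146.40
Dependent-care account contribution: $208.68
Pre-tax total = $146.40 + $208.68 = $355.08
Taxable wages = $3,783.02 − $355.08 = $3,427.94
City income tax: $3,427.94 × 0.0101 = $34.62
State tax withheld: $3,427.94 × 0.0336 = $115.18
OASDI: $3,783.02 × 0.06 = $226.98
State disability insurance: only $139,755.61 − $137,217.33 = $2,538.28 of this check is subject → $2,538.28 × 0.0063 = $15.99
Charity payroll deduction: $72.54
Total deductions = $146.40 + $208.68 + $34.62 + $115.18 + $226.98 + $15.99 + $72.54 = $820.39
Net pay = $3,783.02 − $820.39 = $2,962.63

$2,962.63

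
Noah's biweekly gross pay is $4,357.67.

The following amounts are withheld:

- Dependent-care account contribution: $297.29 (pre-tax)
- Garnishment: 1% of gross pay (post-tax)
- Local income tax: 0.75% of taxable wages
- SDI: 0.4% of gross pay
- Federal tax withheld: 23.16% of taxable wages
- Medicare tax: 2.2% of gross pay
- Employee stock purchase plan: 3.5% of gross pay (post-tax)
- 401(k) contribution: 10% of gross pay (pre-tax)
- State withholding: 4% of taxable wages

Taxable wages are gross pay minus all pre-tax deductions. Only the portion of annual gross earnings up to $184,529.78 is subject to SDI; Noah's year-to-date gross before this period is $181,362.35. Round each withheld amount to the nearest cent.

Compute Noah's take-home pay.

401(k) contribution: $4,357.67 × 0.1 = $435.77
Dependent-care account contribution: $297.29
Pre-tax total = $435.77 + $297.29 = $733.06
Taxable wages = $4,357.67 − $733.06 = $3,624.61
State withholding: $3,624.61 × 0.04 = $144.98
Local income tax: $3,624.61 × 0.0075 = $27.18
Federal tax withheld: $3,624.61 × 0.2316 = $839.46
SDI: only $184,529.78 − $181,362.35 = $3,167.43 of this check is subject → $3,167.43 × 0.004 = $12.67
Medicare tax: $4,357.67 × 0.022 = $95.87
Garnishment: $4,357.67 × 0.01 = $43.58
Employee stock purchase plan: $4,357.67 × 0.035 = $152.52
Total deductions = $435.77 + $297.29 + $144.98 + $27.18 + $839.46 + $12.67 + $95.87 + $43.58 + $152.52 = $2,049.32
Net pay = $4,357.67 − $2,049.32 = $2,308.35

$2,308.35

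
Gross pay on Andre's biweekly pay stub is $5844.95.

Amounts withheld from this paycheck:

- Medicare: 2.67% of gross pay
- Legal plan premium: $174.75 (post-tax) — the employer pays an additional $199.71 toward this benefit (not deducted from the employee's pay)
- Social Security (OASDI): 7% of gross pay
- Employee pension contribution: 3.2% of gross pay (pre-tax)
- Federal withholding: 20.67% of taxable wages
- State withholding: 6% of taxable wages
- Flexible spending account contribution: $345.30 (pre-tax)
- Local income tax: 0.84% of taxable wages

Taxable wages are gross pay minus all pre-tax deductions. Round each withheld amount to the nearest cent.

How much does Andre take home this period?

$3111.14

Employee pension contribution: $5844.95 × 0.032 = $187.04
Flexible spending account contribution: $345.30
Pre-tax total = $187.04 + $345.30 = $532.34
Taxable wages = $5844.95 − $532.34 = $5312.61
State withholding: $5312.61 × 0.06 = $318.76
Local income tax: $5312.61 × 0.0084 = $44.63
Federal withholding: $5312.61 × 0.2067 = $1098.12
Medicare: $5844.95 × 0.0267 = $156.06
Social Security (OASDI): $5844.95 × 0.07 = $409.15
Legal plan premium: $174.75
(Employer's $199.71 toward legal plan premium is not withheld from the employee.)
Total deductions = $187.04 + $345.30 + $318.76 + $44.63 + $1098.12 + $156.06 + $409.15 + $174.75 = $2733.81
Net pay = $5844.95 − $2733.81 = $3111.14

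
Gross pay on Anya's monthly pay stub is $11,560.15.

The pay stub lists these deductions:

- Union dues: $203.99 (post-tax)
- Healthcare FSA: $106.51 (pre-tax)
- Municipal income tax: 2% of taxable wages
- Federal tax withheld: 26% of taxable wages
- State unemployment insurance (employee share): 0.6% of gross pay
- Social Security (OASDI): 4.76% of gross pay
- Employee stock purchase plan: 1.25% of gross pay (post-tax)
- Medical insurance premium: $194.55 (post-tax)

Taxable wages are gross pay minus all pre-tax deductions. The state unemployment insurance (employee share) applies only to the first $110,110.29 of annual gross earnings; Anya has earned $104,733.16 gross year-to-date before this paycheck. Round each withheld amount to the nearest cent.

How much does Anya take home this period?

$7,121.06

Healthcare FSA: $106.51
Taxable wages = $11,560.15 − $106.51 = $11,453.64
Federal tax withheld: $11,453.64 × 0.26 = $2,977.95
Municipal income tax: $11,453.64 × 0.02 = $229.07
Social Security (OASDI): $11,560.15 × 0.0476 = $550.26
State unemployment insurance (employee share): only $110,110.29 − $104,733.16 = $5,377.13 of this check is subject → $5,377.13 × 0.006 = $32.26
Union dues: $203.99
Employee stock purchase plan: $11,560.15 × 0.0125 = $144.50
Medical insurance premium: $194.55
Total deductions = $106.51 + $2,977.95 + $229.07 + $550.26 + $32.26 + $203.99 + $144.50 + $194.55 = $4,439.09
Net pay = $11,560.15 − $4,439.09 = $7,121.06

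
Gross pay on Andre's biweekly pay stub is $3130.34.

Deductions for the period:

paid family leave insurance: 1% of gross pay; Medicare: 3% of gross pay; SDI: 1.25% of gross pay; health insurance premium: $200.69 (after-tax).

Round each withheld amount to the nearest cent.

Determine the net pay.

$2765.31

SDI: $3130.34 × 0.0125 = $39.13
Medicare: $3130.34 × 0.03 = $93.91
Paid family leave insurance: $3130.34 × 0.01 = $31.30
Health insurance premium: $200.69
Total deductions = $39.13 + $93.91 + $31.30 + $200.69 = $365.03
Net pay = $3130.34 − $365.03 = $2765.31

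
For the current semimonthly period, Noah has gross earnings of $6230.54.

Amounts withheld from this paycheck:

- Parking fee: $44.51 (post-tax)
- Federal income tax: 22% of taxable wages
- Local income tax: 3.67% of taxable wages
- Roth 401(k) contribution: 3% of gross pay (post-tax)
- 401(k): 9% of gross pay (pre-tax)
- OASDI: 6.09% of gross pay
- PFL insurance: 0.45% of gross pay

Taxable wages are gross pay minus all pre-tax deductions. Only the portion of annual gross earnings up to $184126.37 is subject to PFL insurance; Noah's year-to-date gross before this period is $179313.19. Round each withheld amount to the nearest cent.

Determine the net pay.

$3581.83

401(k): $6230.54 × 0.09 = $560.75
Taxable wages = $6230.54 − $560.75 = $5669.79
Local income tax: $5669.79 × 0.0367 = $208.08
Federal income tax: $5669.79 × 0.22 = $1247.35
OASDI: $6230.54 × 0.0609 = $379.44
PFL insurance: only $184126.37 − $179313.19 = $4813.18 of this check is subject → $4813.18 × 0.0045 = $21.66
Parking fee: $44.51
Roth 401(k) contribution: $6230.54 × 0.03 = $186.92
Total deductions = $560.75 + $208.08 + $1247.35 + $379.44 + $21.66 + $44.51 + $186.92 = $2648.71
Net pay = $6230.54 − $2648.71 = $3581.83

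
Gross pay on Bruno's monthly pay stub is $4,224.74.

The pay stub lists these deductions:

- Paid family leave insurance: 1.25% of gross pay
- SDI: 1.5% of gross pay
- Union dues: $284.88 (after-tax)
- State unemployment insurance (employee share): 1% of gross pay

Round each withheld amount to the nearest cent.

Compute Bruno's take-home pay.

Paid family leave insurance: $4,224.74 × 0.0125 = $52.81
SDI: $4,224.74 × 0.015 = $63.37
State unemployment insurance (employee share): $4,224.74 × 0.01 = $42.25
Union dues: $284.88
Total deductions = $52.81 + $63.37 + $42.25 + $284.88 = $443.31
Net pay = $4,224.74 − $443.31 = $3,781.43

$3,781.43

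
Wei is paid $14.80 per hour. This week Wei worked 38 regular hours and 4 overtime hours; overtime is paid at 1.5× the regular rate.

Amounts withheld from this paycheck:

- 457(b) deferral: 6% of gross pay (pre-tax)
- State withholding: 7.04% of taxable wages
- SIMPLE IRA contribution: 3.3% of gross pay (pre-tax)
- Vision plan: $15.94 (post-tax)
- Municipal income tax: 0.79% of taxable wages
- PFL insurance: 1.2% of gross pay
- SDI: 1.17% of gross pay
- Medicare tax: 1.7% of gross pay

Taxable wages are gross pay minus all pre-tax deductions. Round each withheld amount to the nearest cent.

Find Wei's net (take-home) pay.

Regular pay: 38 × $14.80 = $562.40
Overtime pay: 4 × $14.80 × 1.5 = $88.80
Gross pay = $562.40 + $88.80 = $651.20
457(b) deferral: $651.20 × 0.06 = $39.07
SIMPLE IRA contribution: $651.20 × 0.033 = $21.49
Pre-tax total = $39.07 + $21.49 = $60.56
Taxable wages = $651.20 − $60.56 = $590.64
State withholding: $590.64 × 0.0704 = $41.58
Municipal income tax: $590.64 × 0.0079 = $4.67
Medicare tax: $651.20 × 0.017 = $11.07
SDI: $651.20 × 0.0117 = $7.62
PFL insurance: $651.20 × 0.012 = $7.81
Vision plan: $15.94
Total deductions = $39.07 + $21.49 + $41.58 + $4.67 + $11.07 + $7.62 + $7.81 + $15.94 = $149.25
Net pay = $651.20 − $149.25 = $501.95

$501.95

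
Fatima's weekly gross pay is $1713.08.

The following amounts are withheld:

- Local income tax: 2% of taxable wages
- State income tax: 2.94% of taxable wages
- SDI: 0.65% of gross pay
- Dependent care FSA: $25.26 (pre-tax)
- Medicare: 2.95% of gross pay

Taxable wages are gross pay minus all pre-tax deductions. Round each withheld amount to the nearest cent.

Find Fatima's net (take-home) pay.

$1542.76

Dependent care FSA: $25.26
Taxable wages = $1713.08 − $25.26 = $1687.82
Local income tax: $1687.82 × 0.02 = $33.76
State income tax: $1687.82 × 0.0294 = $49.62
Medicare: $1713.08 × 0.0295 = $50.54
SDI: $1713.08 × 0.0065 = $11.14
Total deductions = $25.26 + $33.76 + $49.62 + $50.54 + $11.14 = $170.32
Net pay = $1713.08 − $170.32 = $1542.76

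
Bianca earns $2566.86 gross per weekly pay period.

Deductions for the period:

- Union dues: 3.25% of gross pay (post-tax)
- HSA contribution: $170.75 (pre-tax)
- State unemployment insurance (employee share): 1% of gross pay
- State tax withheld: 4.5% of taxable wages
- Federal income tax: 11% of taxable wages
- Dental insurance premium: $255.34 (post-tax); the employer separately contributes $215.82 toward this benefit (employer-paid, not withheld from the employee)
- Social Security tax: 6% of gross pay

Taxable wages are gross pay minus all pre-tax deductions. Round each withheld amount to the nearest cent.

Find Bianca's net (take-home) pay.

$1506.28

HSA contribution: $170.75
Taxable wages = $2566.86 − $170.75 = $2396.11
State tax withheld: $2396.11 × 0.045 = $107.82
Federal income tax: $2396.11 × 0.11 = $263.57
Social Security tax: $2566.86 × 0.06 = $154.01
State unemployment insurance (employee share): $2566.86 × 0.01 = $25.67
Union dues: $2566.86 × 0.0325 = $83.42
Dental insurance premium: $255.34
(Employer's $215.82 toward dental insurance premium is not withheld from the employee.)
Total deductions = $170.75 + $107.82 + $263.57 + $154.01 + $25.67 + $83.42 + $255.34 = $1060.58
Net pay = $2566.86 − $1060.58 = $1506.28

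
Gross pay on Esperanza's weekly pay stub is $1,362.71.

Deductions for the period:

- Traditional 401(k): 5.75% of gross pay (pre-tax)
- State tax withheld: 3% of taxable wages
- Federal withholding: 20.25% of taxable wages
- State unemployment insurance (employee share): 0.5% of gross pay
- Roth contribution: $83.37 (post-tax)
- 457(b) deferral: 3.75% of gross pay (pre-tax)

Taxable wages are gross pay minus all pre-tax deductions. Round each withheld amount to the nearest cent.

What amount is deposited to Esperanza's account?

$856.34

Traditional 401(k): $1,362.71 × 0.0575 = $78.36
457(b) deferral: $1,362.71 × 0.0375 = $51.10
Pre-tax total = $78.36 + $51.10 = $129.46
Taxable wages = $1,362.71 − $129.46 = $1,233.25
Federal withholding: $1,233.25 × 0.2025 = $249.73
State tax withheld: $1,233.25 × 0.03 = $37.00
State unemployment insurance (employee share): $1,362.71 × 0.005 = $6.81
Roth contribution: $83.37
Total deductions = $78.36 + $51.10 + $249.73 + $37.00 + $6.81 + $83.37 = $506.37
Net pay = $1,362.71 − $506.37 = $856.34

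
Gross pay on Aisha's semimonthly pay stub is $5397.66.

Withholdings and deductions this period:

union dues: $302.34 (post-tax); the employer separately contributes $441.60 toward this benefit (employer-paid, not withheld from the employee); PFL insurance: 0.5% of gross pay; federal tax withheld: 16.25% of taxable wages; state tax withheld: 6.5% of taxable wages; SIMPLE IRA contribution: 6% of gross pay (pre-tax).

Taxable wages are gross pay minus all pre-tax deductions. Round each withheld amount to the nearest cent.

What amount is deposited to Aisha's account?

SIMPLE IRA contribution: $5397.66 × 0.06 = $323.86
Taxable wages = $5397.66 − $323.86 = $5073.80
Federal tax withheld: $5073.80 × 0.1625 = $824.49
State tax withheld: $5073.80 × 0.065 = $329.80
PFL insurance: $5397.66 × 0.005 = $26.99
Union dues: $302.34
(Employer's $441.60 toward union dues is not withheld from the employee.)
Total deductions = $323.86 + $824.49 + $329.80 + $26.99 + $302.34 = $1807.48
Net pay = $5397.66 − $1807.48 = $3590.18

$3590.18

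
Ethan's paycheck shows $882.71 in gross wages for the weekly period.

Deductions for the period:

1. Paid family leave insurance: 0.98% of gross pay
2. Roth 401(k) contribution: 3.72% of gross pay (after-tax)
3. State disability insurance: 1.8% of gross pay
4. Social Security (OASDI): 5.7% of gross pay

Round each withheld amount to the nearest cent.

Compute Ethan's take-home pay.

State disability insurance: $882.71 × 0.018 = $15.89
Social Security (OASDI): $882.71 × 0.057 = $50.31
Paid family leave insurance: $882.71 × 0.0098 = $8.65
Roth 401(k) contribution: $882.71 × 0.0372 = $32.84
Total deductions = $15.89 + $50.31 + $8.65 + $32.84 = $107.69
Net pay = $882.71 − $107.69 = $775.02

$775.02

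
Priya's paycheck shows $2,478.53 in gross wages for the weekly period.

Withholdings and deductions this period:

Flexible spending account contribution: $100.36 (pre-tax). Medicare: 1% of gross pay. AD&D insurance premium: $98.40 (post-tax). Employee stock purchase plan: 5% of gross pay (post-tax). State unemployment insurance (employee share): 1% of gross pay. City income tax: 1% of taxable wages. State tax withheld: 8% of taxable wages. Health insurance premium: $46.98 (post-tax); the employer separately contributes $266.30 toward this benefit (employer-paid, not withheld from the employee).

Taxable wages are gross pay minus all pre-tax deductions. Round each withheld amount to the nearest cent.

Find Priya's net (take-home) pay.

$1,845.25

Flexible spending account contribution: $100.36
Taxable wages = $2,478.53 − $100.36 = $2,378.17
City income tax: $2,378.17 × 0.01 = $23.78
State tax withheld: $2,378.17 × 0.08 = $190.25
Medicare: $2,478.53 × 0.01 = $24.79
State unemployment insurance (employee share): $2,478.53 × 0.01 = $24.79
Employee stock purchase plan: $2,478.53 × 0.05 = $123.93
Health insurance premium: $46.98
AD&D insurance premium: $98.40
(Employer's $266.30 toward health insurance premium is not withheld from the employee.)
Total deductions = $100.36 + $23.78 + $190.25 + $24.79 + $24.79 + $123.93 + $46.98 + $98.40 = $633.28
Net pay = $2,478.53 − $633.28 = $1,845.25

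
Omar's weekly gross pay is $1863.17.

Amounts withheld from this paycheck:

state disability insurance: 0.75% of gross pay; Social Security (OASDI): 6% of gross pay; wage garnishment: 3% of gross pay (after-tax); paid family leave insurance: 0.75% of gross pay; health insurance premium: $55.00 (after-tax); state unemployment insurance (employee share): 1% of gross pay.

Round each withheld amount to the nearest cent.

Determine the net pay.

$1593.91

State disability insurance: $1863.17 × 0.0075 = $13.97
Social Security (OASDI): $1863.17 × 0.06 = $111.79
Paid family leave insurance: $1863.17 × 0.0075 = $13.97
State unemployment insurance (employee share): $1863.17 × 0.01 = $18.63
Wage garnishment: $1863.17 × 0.03 = $55.90
Health insurance premium: $55.00
Total deductions = $13.97 + $111.79 + $13.97 + $18.63 + $55.90 + $55.00 = $269.26
Net pay = $1863.17 − $269.26 = $1593.91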